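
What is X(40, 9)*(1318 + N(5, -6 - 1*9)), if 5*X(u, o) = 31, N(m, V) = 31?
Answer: 41819/5 ≈ 8363.8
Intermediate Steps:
X(u, o) = 31/5 (X(u, o) = (⅕)*31 = 31/5)
X(40, 9)*(1318 + N(5, -6 - 1*9)) = 31*(1318 + 31)/5 = (31/5)*1349 = 41819/5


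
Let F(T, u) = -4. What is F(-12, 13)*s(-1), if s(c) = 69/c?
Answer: 276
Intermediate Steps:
F(-12, 13)*s(-1) = -276/(-1) = -276*(-1) = -4*(-69) = 276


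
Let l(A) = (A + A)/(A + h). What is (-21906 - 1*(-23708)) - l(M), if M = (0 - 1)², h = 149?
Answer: 135149/75 ≈ 1802.0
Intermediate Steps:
M = 1 (M = (-1)² = 1)
l(A) = 2*A/(149 + A) (l(A) = (A + A)/(A + 149) = (2*A)/(149 + A) = 2*A/(149 + A))
(-21906 - 1*(-23708)) - l(M) = (-21906 - 1*(-23708)) - 2/(149 + 1) = (-21906 + 23708) - 2/150 = 1802 - 2/150 = 1802 - 1*1/75 = 1802 - 1/75 = 135149/75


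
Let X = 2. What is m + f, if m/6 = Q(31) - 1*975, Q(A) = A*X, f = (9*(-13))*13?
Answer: -6999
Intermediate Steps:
f = -1521 (f = -117*13 = -1521)
Q(A) = 2*A (Q(A) = A*2 = 2*A)
m = -5478 (m = 6*(2*31 - 1*975) = 6*(62 - 975) = 6*(-913) = -5478)
m + f = -5478 - 1521 = -6999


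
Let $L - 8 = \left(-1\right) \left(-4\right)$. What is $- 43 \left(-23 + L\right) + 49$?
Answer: $522$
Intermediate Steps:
$L = 12$ ($L = 8 - -4 = 8 + 4 = 12$)
$- 43 \left(-23 + L\right) + 49 = - 43 \left(-23 + 12\right) + 49 = \left(-43\right) \left(-11\right) + 49 = 473 + 49 = 522$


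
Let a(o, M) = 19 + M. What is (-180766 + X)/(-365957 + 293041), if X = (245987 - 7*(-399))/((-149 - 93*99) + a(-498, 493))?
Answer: 399735821/161217276 ≈ 2.4795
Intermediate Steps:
X = -62195/2211 (X = (245987 - 7*(-399))/((-149 - 93*99) + (19 + 493)) = (245987 + 2793)/((-149 - 9207) + 512) = 248780/(-9356 + 512) = 248780/(-8844) = 248780*(-1/8844) = -62195/2211 ≈ -28.130)
(-180766 + X)/(-365957 + 293041) = (-180766 - 62195/2211)/(-365957 + 293041) = -399735821/2211/(-72916) = -399735821/2211*(-1/72916) = 399735821/161217276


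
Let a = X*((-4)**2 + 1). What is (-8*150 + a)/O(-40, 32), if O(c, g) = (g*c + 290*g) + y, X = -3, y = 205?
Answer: -417/2735 ≈ -0.15247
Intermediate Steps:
O(c, g) = 205 + 290*g + c*g (O(c, g) = (g*c + 290*g) + 205 = (c*g + 290*g) + 205 = (290*g + c*g) + 205 = 205 + 290*g + c*g)
a = -51 (a = -3*((-4)**2 + 1) = -3*(16 + 1) = -3*17 = -51)
(-8*150 + a)/O(-40, 32) = (-8*150 - 51)/(205 + 290*32 - 40*32) = (-1200 - 51)/(205 + 9280 - 1280) = -1251/8205 = -1251*1/8205 = -417/2735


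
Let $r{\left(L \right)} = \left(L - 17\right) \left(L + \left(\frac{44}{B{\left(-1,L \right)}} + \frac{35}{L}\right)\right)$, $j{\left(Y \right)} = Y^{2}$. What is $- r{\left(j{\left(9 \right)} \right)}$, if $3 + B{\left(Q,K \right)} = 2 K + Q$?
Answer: $- \frac{33463424}{6399} \approx -5229.5$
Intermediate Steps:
$B{\left(Q,K \right)} = -3 + Q + 2 K$ ($B{\left(Q,K \right)} = -3 + \left(2 K + Q\right) = -3 + \left(Q + 2 K\right) = -3 + Q + 2 K$)
$r{\left(L \right)} = \left(-17 + L\right) \left(L + \frac{35}{L} + \frac{44}{-4 + 2 L}\right)$ ($r{\left(L \right)} = \left(L - 17\right) \left(L + \left(\frac{44}{-3 - 1 + 2 L} + \frac{35}{L}\right)\right) = \left(-17 + L\right) \left(L + \left(\frac{44}{-4 + 2 L} + \frac{35}{L}\right)\right) = \left(-17 + L\right) \left(L + \left(\frac{35}{L} + \frac{44}{-4 + 2 L}\right)\right) = \left(-17 + L\right) \left(L + \frac{35}{L} + \frac{44}{-4 + 2 L}\right)$)
$- r{\left(j{\left(9 \right)} \right)} = - \frac{1190 + \left(9^{2}\right)^{4} - 1039 \cdot 9^{2} - 19 \left(9^{2}\right)^{3} + 91 \left(9^{2}\right)^{2}}{9^{2} \left(-2 + 9^{2}\right)} = - \frac{1190 + 81^{4} - 84159 - 19 \cdot 81^{3} + 91 \cdot 81^{2}}{81 \left(-2 + 81\right)} = - \frac{1190 + 43046721 - 84159 - 10097379 + 91 \cdot 6561}{81 \cdot 79} = - \frac{1190 + 43046721 - 84159 - 10097379 + 597051}{81 \cdot 79} = - \frac{33463424}{81 \cdot 79} = \left(-1\right) \frac{33463424}{6399} = - \frac{33463424}{6399}$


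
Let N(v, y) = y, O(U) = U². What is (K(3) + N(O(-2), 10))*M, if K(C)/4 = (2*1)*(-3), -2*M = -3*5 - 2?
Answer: -119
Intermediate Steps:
M = 17/2 (M = -(-3*5 - 2)/2 = -(-15 - 2)/2 = -½*(-17) = 17/2 ≈ 8.5000)
K(C) = -24 (K(C) = 4*((2*1)*(-3)) = 4*(2*(-3)) = 4*(-6) = -24)
(K(3) + N(O(-2), 10))*M = (-24 + 10)*(17/2) = -14*17/2 = -119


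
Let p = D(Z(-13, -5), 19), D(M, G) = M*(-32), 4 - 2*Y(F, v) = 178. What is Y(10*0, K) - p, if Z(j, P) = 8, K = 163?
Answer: 169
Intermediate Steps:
Y(F, v) = -87 (Y(F, v) = 2 - ½*178 = 2 - 89 = -87)
D(M, G) = -32*M
p = -256 (p = -32*8 = -256)
Y(10*0, K) - p = -87 - 1*(-256) = -87 + 256 = 169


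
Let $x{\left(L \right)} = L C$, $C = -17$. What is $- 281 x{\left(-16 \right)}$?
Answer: $-76432$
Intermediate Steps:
$x{\left(L \right)} = - 17 L$ ($x{\left(L \right)} = L \left(-17\right) = - 17 L$)
$- 281 x{\left(-16 \right)} = - 281 \left(\left(-17\right) \left(-16\right)\right) = \left(-281\right) 272 = -76432$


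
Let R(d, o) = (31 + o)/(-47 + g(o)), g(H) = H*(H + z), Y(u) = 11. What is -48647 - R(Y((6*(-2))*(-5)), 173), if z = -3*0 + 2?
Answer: -122541810/2519 ≈ -48647.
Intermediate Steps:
z = 2 (z = 0 + 2 = 2)
g(H) = H*(2 + H) (g(H) = H*(H + 2) = H*(2 + H))
R(d, o) = (31 + o)/(-47 + o*(2 + o))
-48647 - R(Y((6*(-2))*(-5)), 173) = -48647 - (31 + 173)/(-47 + 173*(2 + 173)) = -48647 - 204/(-47 + 173*175) = -48647 - 204/(-47 + 30275) = -48647 - 204/30228 = -48647 - 1*17/2519 = -48647 - 17/2519 = -122541810/2519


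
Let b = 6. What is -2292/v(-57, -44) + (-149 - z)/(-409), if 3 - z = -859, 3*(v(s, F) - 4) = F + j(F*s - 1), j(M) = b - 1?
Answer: 315509/1227 ≈ 257.14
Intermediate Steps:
j(M) = 5 (j(M) = 6 - 1 = 5)
v(s, F) = 17/3 + F/3 (v(s, F) = 4 + (F + 5)/3 = 4 + (5 + F)/3 = 4 + (5/3 + F/3) = 17/3 + F/3)
z = 862 (z = 3 - 1*(-859) = 3 + 859 = 862)
-2292/v(-57, -44) + (-149 - z)/(-409) = -2292/(17/3 + (⅓)*(-44)) + (-149 - 1*862)/(-409) = -2292/(17/3 - 44/3) + (-149 - 862)*(-1/409) = -2292/(-9) - 1011*(-1/409) = -2292*(-⅑) + 1011/409 = 764/3 + 1011/409 = 315509/1227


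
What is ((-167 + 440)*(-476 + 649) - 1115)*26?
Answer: 1198964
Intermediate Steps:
((-167 + 440)*(-476 + 649) - 1115)*26 = (273*173 - 1115)*26 = (47229 - 1115)*26 = 46114*26 = 1198964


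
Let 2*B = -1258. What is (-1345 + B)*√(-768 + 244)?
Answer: -3948*I*√131 ≈ -45187.0*I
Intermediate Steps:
B = -629 (B = (½)*(-1258) = -629)
(-1345 + B)*√(-768 + 244) = (-1345 - 629)*√(-768 + 244) = -3948*I*√131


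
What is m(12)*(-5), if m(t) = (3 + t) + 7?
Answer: -110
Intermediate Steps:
m(t) = 10 + t
m(12)*(-5) = (10 + 12)*(-5) = 22*(-5) = -110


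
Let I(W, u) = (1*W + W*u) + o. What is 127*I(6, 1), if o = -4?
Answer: 1016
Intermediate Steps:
I(W, u) = -4 + W + W*u (I(W, u) = (1*W + W*u) - 4 = (W + W*u) - 4 = -4 + W + W*u)
127*I(6, 1) = 127*(-4 + 6 + 6*1) = 127*(-4 + 6 + 6) = 127*8 = 1016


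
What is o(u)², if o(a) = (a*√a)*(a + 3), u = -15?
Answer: -486000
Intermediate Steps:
o(a) = a^(3/2)*(3 + a)
o(u)² = ((-15)^(3/2)*(3 - 15))² = (-15*I*√15*(-12))² = (180*I*√15)² = -486000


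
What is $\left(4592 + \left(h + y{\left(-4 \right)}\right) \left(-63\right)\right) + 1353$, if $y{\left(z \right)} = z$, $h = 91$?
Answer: $464$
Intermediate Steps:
$\left(4592 + \left(h + y{\left(-4 \right)}\right) \left(-63\right)\right) + 1353 = \left(4592 + \left(91 - 4\right) \left(-63\right)\right) + 1353 = \left(4592 + 87 \left(-63\right)\right) + 1353 = \left(4592 - 5481\right) + 1353 = -889 + 1353 = 464$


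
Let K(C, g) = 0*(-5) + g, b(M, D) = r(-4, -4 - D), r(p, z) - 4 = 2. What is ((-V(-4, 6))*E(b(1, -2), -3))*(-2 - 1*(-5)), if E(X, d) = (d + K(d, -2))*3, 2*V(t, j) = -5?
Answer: -225/2 ≈ -112.50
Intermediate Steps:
V(t, j) = -5/2 (V(t, j) = (½)*(-5) = -5/2)
r(p, z) = 6 (r(p, z) = 4 + 2 = 6)
b(M, D) = 6
K(C, g) = g (K(C, g) = 0 + g = g)
E(X, d) = -6 + 3*d (E(X, d) = (d - 2)*3 = (-2 + d)*3 = -6 + 3*d)
((-V(-4, 6))*E(b(1, -2), -3))*(-2 - 1*(-5)) = ((-1*(-5/2))*(-6 + 3*(-3)))*(-2 - 1*(-5)) = (5*(-6 - 9)/2)*(-2 + 5) = ((5/2)*(-15))*3 = -75/2*3 = -225/2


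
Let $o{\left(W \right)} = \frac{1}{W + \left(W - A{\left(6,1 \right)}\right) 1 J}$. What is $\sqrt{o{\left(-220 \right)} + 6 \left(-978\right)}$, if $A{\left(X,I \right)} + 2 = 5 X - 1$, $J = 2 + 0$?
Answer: $\frac{i \sqrt{2991483642}}{714} \approx 76.603 i$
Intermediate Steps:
$J = 2$
$A{\left(X,I \right)} = -3 + 5 X$ ($A{\left(X,I \right)} = -2 + \left(5 X - 1\right) = -2 + \left(-1 + 5 X\right) = -3 + 5 X$)
$o{\left(W \right)} = \frac{1}{-54 + 3 W}$ ($o{\left(W \right)} = \frac{1}{W + \left(W - \left(-3 + 5 \cdot 6\right)\right) 1 \cdot 2} = \frac{1}{W + \left(W - \left(-3 + 30\right)\right) 1 \cdot 2} = \frac{1}{W + \left(W - 27\right) 1 \cdot 2} = \frac{1}{W + \left(-27 + W\right) 1 \cdot 2} = \frac{1}{W + \left(-27 + W\right) 2} = \frac{1}{W + \left(-54 + 2 W\right)} = \frac{1}{-54 + 3 W}$)
$\sqrt{o{\left(-220 \right)} + 6 \left(-978\right)} = \sqrt{\frac{1}{3 \left(-18 - 220\right)} + 6 \left(-978\right)} = \sqrt{\frac{1}{3 \left(-238\right)} - 5868} = \sqrt{\frac{1}{3} \left(- \frac{1}{238}\right) - 5868} = \sqrt{- \frac{1}{714} - 5868} = \sqrt{- \frac{4189753}{714}} = \frac{i \sqrt{2991483642}}{714}$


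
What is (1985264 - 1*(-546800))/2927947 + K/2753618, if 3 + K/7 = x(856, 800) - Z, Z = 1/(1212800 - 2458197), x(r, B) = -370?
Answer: 619557621037737916/717210571905605833 ≈ 0.86384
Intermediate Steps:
Z = -1/1245397 (Z = 1/(-1245397) = -1/1245397 ≈ -8.0296e-7)
K = -3251731560/1245397 (K = -21 + 7*(-370 - 1*(-1/1245397)) = -21 + 7*(-370 + 1/1245397) = -21 + 7*(-460796889/1245397) = -21 - 3225578223/1245397 = -3251731560/1245397 ≈ -2611.0)
(1985264 - 1*(-546800))/2927947 + K/2753618 = (1985264 - 1*(-546800))/2927947 - 3251731560/1245397/2753618 = (1985264 + 546800)*(1/2927947) - 3251731560/1245397*1/2753618 = 2532064*(1/2927947) - 232266540/244953399739 = 2532064/2927947 - 232266540/244953399739 = 619557621037737916/717210571905605833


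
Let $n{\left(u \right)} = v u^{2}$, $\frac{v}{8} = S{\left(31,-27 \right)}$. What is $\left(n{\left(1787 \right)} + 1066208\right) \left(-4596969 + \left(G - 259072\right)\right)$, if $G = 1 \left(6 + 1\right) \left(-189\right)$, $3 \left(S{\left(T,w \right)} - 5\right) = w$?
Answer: $491184419462400$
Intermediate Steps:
$S{\left(T,w \right)} = 5 + \frac{w}{3}$
$v = -32$ ($v = 8 \left(5 + \frac{1}{3} \left(-27\right)\right) = 8 \left(5 - 9\right) = 8 \left(-4\right) = -32$)
$n{\left(u \right)} = - 32 u^{2}$
$G = -1323$ ($G = 1 \cdot 7 \left(-189\right) = 7 \left(-189\right) = -1323$)
$\left(n{\left(1787 \right)} + 1066208\right) \left(-4596969 + \left(G - 259072\right)\right) = \left(- 32 \cdot 1787^{2} + 1066208\right) \left(-4596969 - 260395\right) = \left(\left(-32\right) 3193369 + 1066208\right) \left(-4596969 - 260395\right) = \left(-102187808 + 1066208\right) \left(-4596969 - 260395\right) = \left(-101121600\right) \left(-4857364\right) = 491184419462400$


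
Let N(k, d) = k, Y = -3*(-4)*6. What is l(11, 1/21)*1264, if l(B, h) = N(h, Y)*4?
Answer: 5056/21 ≈ 240.76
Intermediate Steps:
Y = 72 (Y = 12*6 = 72)
l(B, h) = 4*h (l(B, h) = h*4 = 4*h)
l(11, 1/21)*1264 = (4/21)*1264 = 5056/21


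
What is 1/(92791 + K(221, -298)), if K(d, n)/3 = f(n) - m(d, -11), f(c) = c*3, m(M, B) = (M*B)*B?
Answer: 1/9886 ≈ 0.00010115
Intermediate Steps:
m(M, B) = M*B² (m(M, B) = (B*M)*B = M*B²)
f(c) = 3*c
K(d, n) = -363*d + 9*n (K(d, n) = 3*(3*n - d*(-11)²) = 3*(3*n - d*121) = 3*(3*n - 121*d) = 3*(-121*d + 3*n) = -363*d + 9*n)
1/(92791 + K(221, -298)) = 1/(92791 + (-363*221 + 9*(-298))) = 1/(92791 + (-80223 - 2682)) = 1/(92791 - 82905) = 1/9886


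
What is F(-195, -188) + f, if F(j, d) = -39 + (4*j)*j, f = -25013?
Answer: 127048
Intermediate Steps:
F(j, d) = -39 + 4*j**2
F(-195, -188) + f = (-39 + 4*(-195)**2) - 25013 = (-39 + 4*38025) - 25013 = (-39 + 152100) - 25013 = 152061 - 25013 = 127048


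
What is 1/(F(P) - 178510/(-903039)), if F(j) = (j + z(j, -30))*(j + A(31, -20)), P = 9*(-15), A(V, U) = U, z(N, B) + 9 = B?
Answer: 903039/24355140340 ≈ 3.7078e-5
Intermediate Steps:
z(N, B) = -9 + B
P = -135
F(j) = (-39 + j)*(-20 + j) (F(j) = (j + (-9 - 30))*(j - 20) = (j - 39)*(-20 + j) = (-39 + j)*(-20 + j))
1/(F(P) - 178510/(-903039)) = 1/((780 + (-135)² - 59*(-135)) - 178510/(-903039)) = 1/((780 + 18225 + 7965) - 178510*(-1/903039)) = 1/(26970 + 178510/903039) = 1/(24355140340/903039) = 903039/24355140340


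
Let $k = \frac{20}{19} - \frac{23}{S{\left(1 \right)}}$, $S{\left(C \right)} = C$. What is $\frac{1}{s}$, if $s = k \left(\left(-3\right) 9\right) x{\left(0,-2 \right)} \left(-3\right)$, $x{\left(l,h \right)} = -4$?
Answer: $\frac{19}{135108} \approx 0.00014063$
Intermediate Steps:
$k = - \frac{417}{19}$ ($k = \frac{20}{19} - \frac{23}{1} = 20 \cdot \frac{1}{19} - 23 = \frac{20}{19} - 23 = - \frac{417}{19} \approx -21.947$)
$s = \frac{135108}{19}$ ($s = - \frac{417 \left(\left(-3\right) 9\right)}{19} \left(\left(-4\right) \left(-3\right)\right) = \left(- \frac{417}{19}\right) \left(-27\right) 12 = \frac{11259}{19} \cdot 12 = \frac{135108}{19} \approx 7110.9$)
$\frac{1}{s} = \frac{1}{\frac{135108}{19}} = \frac{19}{135108}$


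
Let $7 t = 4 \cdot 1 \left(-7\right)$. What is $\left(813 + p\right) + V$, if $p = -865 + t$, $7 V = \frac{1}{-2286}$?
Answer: $- \frac{896113}{16002} \approx -56.0$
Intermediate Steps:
$V = - \frac{1}{16002}$ ($V = \frac{1}{7 \left(-2286\right)} = \frac{1}{7} \left(- \frac{1}{2286}\right) = - \frac{1}{16002} \approx -6.2492 \cdot 10^{-5}$)
$t = -4$ ($t = \frac{4 \cdot 1 \left(-7\right)}{7} = \frac{4 \left(-7\right)}{7} = \frac{1}{7} \left(-28\right) = -4$)
$p = -869$ ($p = -865 - 4 = -869$)
$\left(813 + p\right) + V = \left(813 - 869\right) - \frac{1}{16002} = -56 - \frac{1}{16002} = - \frac{896113}{16002}$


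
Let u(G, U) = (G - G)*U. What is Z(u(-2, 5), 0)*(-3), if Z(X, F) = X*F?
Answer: 0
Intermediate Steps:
u(G, U) = 0 (u(G, U) = 0*U = 0)
Z(X, F) = F*X
Z(u(-2, 5), 0)*(-3) = (0*0)*(-3) = 0*(-3) = 0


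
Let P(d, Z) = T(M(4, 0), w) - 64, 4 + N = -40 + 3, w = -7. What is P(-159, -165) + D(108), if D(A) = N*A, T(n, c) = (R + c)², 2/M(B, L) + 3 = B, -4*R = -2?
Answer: -17799/4 ≈ -4449.8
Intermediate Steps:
R = ½ (R = -¼*(-2) = ½ ≈ 0.50000)
N = -41 (N = -4 + (-40 + 3) = -4 - 37 = -41)
M(B, L) = 2/(-3 + B)
T(n, c) = (½ + c)²
P(d, Z) = -87/4 (P(d, Z) = (1 + 2*(-7))²/4 - 64 = (1 - 14)²/4 - 64 = (¼)*(-13)² - 64 = (¼)*169 - 64 = 169/4 - 64 = -87/4)
D(A) = -41*A
P(-159, -165) + D(108) = -87/4 - 41*108 = -87/4 - 4428 = -17799/4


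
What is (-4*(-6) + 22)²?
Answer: 2116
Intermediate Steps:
(-4*(-6) + 22)² = (24 + 22)² = 46² = 2116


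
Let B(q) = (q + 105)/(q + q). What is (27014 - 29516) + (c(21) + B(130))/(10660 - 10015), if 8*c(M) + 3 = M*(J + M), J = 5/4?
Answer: -671312123/268320 ≈ -2501.9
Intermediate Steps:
J = 5/4 (J = 5*(¼) = 5/4 ≈ 1.2500)
B(q) = (105 + q)/(2*q) (B(q) = (105 + q)/((2*q)) = (105 + q)*(1/(2*q)) = (105 + q)/(2*q))
c(M) = -3/8 + M*(5/4 + M)/8 (c(M) = -3/8 + (M*(5/4 + M))/8 = -3/8 + M*(5/4 + M)/8)
(27014 - 29516) + (c(21) + B(130))/(10660 - 10015) = (27014 - 29516) + ((-3/8 + (⅛)*21² + (5/32)*21) + (½)*(105 + 130)/130)/(10660 - 10015) = -2502 + ((-3/8 + (⅛)*441 + 105/32) + (½)*(1/130)*235)/645 = -2502 + ((-3/8 + 441/8 + 105/32) + 47/52)*(1/645) = -2502 + (1857/32 + 47/52)*(1/645) = -2502 + (24517/416)*(1/645) = -2502 + 24517/268320 = -671312123/268320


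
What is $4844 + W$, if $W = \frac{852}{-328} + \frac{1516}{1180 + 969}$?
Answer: $\frac{853266567}{176218} \approx 4842.1$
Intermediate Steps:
$W = - \frac{333425}{176218}$ ($W = 852 \left(- \frac{1}{328}\right) + \frac{1516}{2149} = - \frac{213}{82} + 1516 \cdot \frac{1}{2149} = - \frac{213}{82} + \frac{1516}{2149} = - \frac{333425}{176218} \approx -1.8921$)
$4844 + W = 4844 - \frac{333425}{176218} = \frac{853266567}{176218}$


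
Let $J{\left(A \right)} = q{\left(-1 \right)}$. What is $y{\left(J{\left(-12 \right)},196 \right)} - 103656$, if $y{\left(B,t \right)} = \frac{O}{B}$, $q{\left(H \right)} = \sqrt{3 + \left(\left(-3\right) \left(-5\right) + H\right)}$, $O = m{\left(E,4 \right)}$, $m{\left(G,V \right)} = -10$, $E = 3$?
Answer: $-103656 - \frac{10 \sqrt{17}}{17} \approx -1.0366 \cdot 10^{5}$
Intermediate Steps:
$O = -10$
$q{\left(H \right)} = \sqrt{18 + H}$ ($q{\left(H \right)} = \sqrt{3 + \left(15 + H\right)} = \sqrt{18 + H}$)
$J{\left(A \right)} = \sqrt{17}$ ($J{\left(A \right)} = \sqrt{18 - 1} = \sqrt{17}$)
$y{\left(B,t \right)} = - \frac{10}{B}$
$y{\left(J{\left(-12 \right)},196 \right)} - 103656 = - \frac{10}{\sqrt{17}} - 103656 = - 10 \frac{\sqrt{17}}{17} - 103656 = - \frac{10 \sqrt{17}}{17} - 103656 = -103656 - \frac{10 \sqrt{17}}{17}$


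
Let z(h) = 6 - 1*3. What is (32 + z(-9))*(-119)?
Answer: -4165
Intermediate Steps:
z(h) = 3 (z(h) = 6 - 3 = 3)
(32 + z(-9))*(-119) = (32 + 3)*(-119) = 35*(-119) = -4165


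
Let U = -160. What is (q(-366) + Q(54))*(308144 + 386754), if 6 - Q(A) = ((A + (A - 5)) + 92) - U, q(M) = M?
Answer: -496852070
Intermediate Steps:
Q(A) = -241 - 2*A (Q(A) = 6 - (((A + (A - 5)) + 92) - 1*(-160)) = 6 - (((A + (-5 + A)) + 92) + 160) = 6 - (((-5 + 2*A) + 92) + 160) = 6 - ((87 + 2*A) + 160) = 6 - (247 + 2*A) = 6 + (-247 - 2*A) = -241 - 2*A)
(q(-366) + Q(54))*(308144 + 386754) = (-366 + (-241 - 2*54))*(308144 + 386754) = (-366 + (-241 - 108))*694898 = (-366 - 349)*694898 = -715*694898 = -496852070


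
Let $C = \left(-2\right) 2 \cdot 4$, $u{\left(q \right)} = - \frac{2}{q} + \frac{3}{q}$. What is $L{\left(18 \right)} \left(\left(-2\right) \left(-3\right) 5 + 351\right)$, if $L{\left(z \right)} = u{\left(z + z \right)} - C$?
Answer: $\frac{73279}{12} \approx 6106.6$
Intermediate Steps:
$u{\left(q \right)} = \frac{1}{q}$
$C = -16$ ($C = \left(-4\right) 4 = -16$)
$L{\left(z \right)} = 16 + \frac{1}{2 z}$ ($L{\left(z \right)} = \frac{1}{z + z} - -16 = \frac{1}{2 z} + 16 = 16 + \frac{1}{2 z}$)
$L{\left(18 \right)} \left(\left(-2\right) \left(-3\right) 5 + 351\right) = \left(16 + \frac{1}{2 \cdot 18}\right) \left(\left(-2\right) \left(-3\right) 5 + 351\right) = \left(16 + \frac{1}{2} \cdot \frac{1}{18}\right) \left(6 \cdot 5 + 351\right) = \left(16 + \frac{1}{36}\right) \left(30 + 351\right) = \frac{577}{36} \cdot 381 = \frac{73279}{12}$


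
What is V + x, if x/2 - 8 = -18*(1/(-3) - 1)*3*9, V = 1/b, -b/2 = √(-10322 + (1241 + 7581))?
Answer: 1312 + I*√15/300 ≈ 1312.0 + 0.01291*I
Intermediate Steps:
b = -20*I*√15 (b = -2*√(-10322 + (1241 + 7581)) = -2*√(-10322 + 8822) = -20*I*√15 ≈ -77.46*I)
V = I*√15/300 (V = 1/(-20*I*√15) = I*√15/300 ≈ 0.01291*I)
x = 1312 (x = 16 + 2*(-18*(1/(-3) - 1)*3*9) = 16 + 2*(-18*(-⅓ - 1)*3*9) = 16 + 2*(-(-24)*3*9) = 16 + 2*(-18*(-4)*9) = 16 + 2*(72*9) = 16 + 2*648 = 16 + 1296 = 1312)
V + x = I*√15/300 + 1312 = 1312 + I*√15/300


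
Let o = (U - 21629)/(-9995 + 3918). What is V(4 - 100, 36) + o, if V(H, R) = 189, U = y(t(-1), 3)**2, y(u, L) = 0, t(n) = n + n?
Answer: 1170182/6077 ≈ 192.56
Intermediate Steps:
t(n) = 2*n
U = 0 (U = 0**2 = 0)
o = 21629/6077 (o = (0 - 21629)/(-9995 + 3918) = -21629/(-6077) = -21629*(-1/6077) = 21629/6077 ≈ 3.5592)
V(4 - 100, 36) + o = 189 + 21629/6077 = 1170182/6077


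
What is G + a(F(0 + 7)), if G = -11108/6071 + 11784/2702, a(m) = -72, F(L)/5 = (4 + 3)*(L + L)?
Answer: -569774888/8201921 ≈ -69.469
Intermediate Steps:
F(L) = 70*L (F(L) = 5*((4 + 3)*(L + L)) = 5*(7*(2*L)) = 5*(14*L) = 70*L)
G = 20763424/8201921 (G = -11108*1/6071 + 11784*(1/2702) = -11108/6071 + 5892/1351 = 20763424/8201921 ≈ 2.5315)
G + a(F(0 + 7)) = 20763424/8201921 - 72 = -569774888/8201921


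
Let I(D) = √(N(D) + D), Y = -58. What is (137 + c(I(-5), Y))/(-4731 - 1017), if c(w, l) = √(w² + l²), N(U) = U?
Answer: -137/5748 - √3354/5748 ≈ -0.033910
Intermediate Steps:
I(D) = √2*√D (I(D) = √(D + D) = √(2*D) = √2*√D)
c(w, l) = √(l² + w²)
(137 + c(I(-5), Y))/(-4731 - 1017) = (137 + √((-58)² + (√2*√(-5))²))/(-4731 - 1017) = (137 + √(3364 + (√2*(I*√5))²))/(-5748) = (137 + √(3364 + (I*√10)²))*(-1/5748) = (137 + √(3364 - 10))*(-1/5748) = (137 + √3354)*(-1/5748) = -137/5748 - √3354/5748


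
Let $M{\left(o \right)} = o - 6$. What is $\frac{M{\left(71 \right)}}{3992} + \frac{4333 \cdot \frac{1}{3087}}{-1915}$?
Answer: $\frac{52422427}{3371303880} \approx 0.01555$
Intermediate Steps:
$M{\left(o \right)} = -6 + o$
$\frac{M{\left(71 \right)}}{3992} + \frac{4333 \cdot \frac{1}{3087}}{-1915} = \frac{-6 + 71}{3992} + \frac{4333 \cdot \frac{1}{3087}}{-1915} = 65 \cdot \frac{1}{3992} + 4333 \cdot \frac{1}{3087} \left(- \frac{1}{1915}\right) = \frac{65}{3992} + \frac{619}{441} \left(- \frac{1}{1915}\right) = \frac{65}{3992} - \frac{619}{844515} = \frac{52422427}{3371303880}$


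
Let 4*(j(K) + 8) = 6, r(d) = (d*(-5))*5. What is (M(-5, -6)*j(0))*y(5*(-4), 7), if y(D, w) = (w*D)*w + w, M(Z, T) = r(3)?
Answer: -948675/2 ≈ -4.7434e+5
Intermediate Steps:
r(d) = -25*d (r(d) = -5*d*5 = -25*d)
M(Z, T) = -75 (M(Z, T) = -25*3 = -75)
j(K) = -13/2 (j(K) = -8 + (¼)*6 = -8 + 3/2 = -13/2)
y(D, w) = w + D*w² (y(D, w) = (D*w)*w + w = D*w² + w = w + D*w²)
(M(-5, -6)*j(0))*y(5*(-4), 7) = (-75*(-13/2))*(7*(1 + (5*(-4))*7)) = 975*(7*(1 - 20*7))/2 = 975*(7*(1 - 140))/2 = 975*(7*(-139))/2 = (975/2)*(-973) = -948675/2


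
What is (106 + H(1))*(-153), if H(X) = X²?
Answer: -16371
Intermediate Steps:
(106 + H(1))*(-153) = (106 + 1²)*(-153) = (106 + 1)*(-153) = 107*(-153) = -16371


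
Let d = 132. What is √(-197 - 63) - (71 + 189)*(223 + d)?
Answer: -92300 + 2*I*√65 ≈ -92300.0 + 16.125*I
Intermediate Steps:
√(-197 - 63) - (71 + 189)*(223 + d) = √(-197 - 63) - (71 + 189)*(223 + 132) = √(-260) - 260*355 = 2*I*√65 - 1*92300 = 2*I*√65 - 92300 = -92300 + 2*I*√65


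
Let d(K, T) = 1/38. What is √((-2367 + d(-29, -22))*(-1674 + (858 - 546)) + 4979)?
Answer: √1165595774/19 ≈ 1796.9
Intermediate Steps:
d(K, T) = 1/38
√((-2367 + d(-29, -22))*(-1674 + (858 - 546)) + 4979) = √((-2367 + 1/38)*(-1674 + (858 - 546)) + 4979) = √(-89945*(-1674 + 312)/38 + 4979) = √(-89945/38*(-1362) + 4979) = √(61252545/19 + 4979) = √(61347146/19) = √1165595774/19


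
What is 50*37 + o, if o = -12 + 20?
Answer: 1858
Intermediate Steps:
o = 8
50*37 + o = 50*37 + 8 = 1850 + 8 = 1858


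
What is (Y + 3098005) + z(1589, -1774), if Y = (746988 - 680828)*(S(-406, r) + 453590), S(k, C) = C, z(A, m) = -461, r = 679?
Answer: 30057534584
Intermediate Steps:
Y = 30054437040 (Y = (746988 - 680828)*(679 + 453590) = 66160*454269 = 30054437040)
(Y + 3098005) + z(1589, -1774) = (30054437040 + 3098005) - 461 = 30057535045 - 461 = 30057534584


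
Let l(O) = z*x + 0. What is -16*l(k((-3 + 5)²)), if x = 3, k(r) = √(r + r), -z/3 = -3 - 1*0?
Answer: -432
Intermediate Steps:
z = 9 (z = -3*(-3 - 1*0) = -3*(-3 + 0) = -3*(-3) = 9)
k(r) = √2*√r (k(r) = √(2*r) = √2*√r)
l(O) = 27 (l(O) = 9*3 + 0 = 27 + 0 = 27)
-16*l(k((-3 + 5)²)) = -16*27 = -432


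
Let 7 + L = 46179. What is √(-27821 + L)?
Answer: 3*√2039 ≈ 135.47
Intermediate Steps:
L = 46172 (L = -7 + 46179 = 46172)
√(-27821 + L) = √(-27821 + 46172) = √18351 = 3*√2039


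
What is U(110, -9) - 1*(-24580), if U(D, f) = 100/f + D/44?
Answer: 442285/18 ≈ 24571.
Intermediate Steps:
U(D, f) = 100/f + D/44 (U(D, f) = 100/f + D*(1/44) = 100/f + D/44)
U(110, -9) - 1*(-24580) = (100/(-9) + (1/44)*110) - 1*(-24580) = (100*(-1/9) + 5/2) + 24580 = (-100/9 + 5/2) + 24580 = -155/18 + 24580 = 442285/18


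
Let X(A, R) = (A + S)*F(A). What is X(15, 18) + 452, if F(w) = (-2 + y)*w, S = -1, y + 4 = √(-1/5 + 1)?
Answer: -808 + 84*√5 ≈ -620.17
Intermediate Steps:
y = -4 + 2*√5/5 (y = -4 + √(-1/5 + 1) = -4 + √(-1*⅕ + 1) = -4 + √(-⅕ + 1) = -4 + √(⅘) = -4 + 2*√5/5 ≈ -3.1056)
F(w) = w*(-6 + 2*√5/5) (F(w) = (-2 + (-4 + 2*√5/5))*w = (-6 + 2*√5/5)*w = w*(-6 + 2*√5/5))
X(A, R) = 2*A*(-1 + A)*(-15 + √5)/5 (X(A, R) = (A - 1)*(2*A*(-15 + √5)/5) = (-1 + A)*(2*A*(-15 + √5)/5) = 2*A*(-1 + A)*(-15 + √5)/5)
X(15, 18) + 452 = -⅖*15*(-1 + 15)*(15 - √5) + 452 = -⅖*15*14*(15 - √5) + 452 = (-1260 + 84*√5) + 452 = -808 + 84*√5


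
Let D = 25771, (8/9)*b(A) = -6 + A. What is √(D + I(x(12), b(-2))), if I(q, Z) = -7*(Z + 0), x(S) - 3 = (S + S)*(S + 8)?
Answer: √25834 ≈ 160.73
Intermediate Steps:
x(S) = 3 + 2*S*(8 + S) (x(S) = 3 + (S + S)*(S + 8) = 3 + (2*S)*(8 + S) = 3 + 2*S*(8 + S))
b(A) = -27/4 + 9*A/8 (b(A) = 9*(-6 + A)/8 = -27/4 + 9*A/8)
I(q, Z) = -7*Z
√(D + I(x(12), b(-2))) = √(25771 - 7*(-27/4 + (9/8)*(-2))) = √(25771 - 7*(-27/4 - 9/4)) = √(25771 - 7*(-9)) = √(25771 + 63) = √25834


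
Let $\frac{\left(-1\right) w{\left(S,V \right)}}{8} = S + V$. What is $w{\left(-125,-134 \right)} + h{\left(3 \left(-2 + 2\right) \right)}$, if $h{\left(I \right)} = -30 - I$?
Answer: $2042$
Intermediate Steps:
$w{\left(S,V \right)} = - 8 S - 8 V$ ($w{\left(S,V \right)} = - 8 \left(S + V\right) = - 8 S - 8 V$)
$w{\left(-125,-134 \right)} + h{\left(3 \left(-2 + 2\right) \right)} = \left(\left(-8\right) \left(-125\right) - -1072\right) - \left(30 + 3 \left(-2 + 2\right)\right) = \left(1000 + 1072\right) - \left(30 + 3 \cdot 0\right) = 2072 - 30 = 2042$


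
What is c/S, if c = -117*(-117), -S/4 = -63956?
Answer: 13689/255824 ≈ 0.053509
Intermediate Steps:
S = 255824 (S = -4*(-63956) = 255824)
c = 13689 (c = -1*(-13689) = 13689)
c/S = 13689/255824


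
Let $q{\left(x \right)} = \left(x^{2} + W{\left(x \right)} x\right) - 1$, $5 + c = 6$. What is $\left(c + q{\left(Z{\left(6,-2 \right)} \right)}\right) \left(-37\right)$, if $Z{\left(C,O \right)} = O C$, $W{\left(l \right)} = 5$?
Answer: $-3108$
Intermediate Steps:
$Z{\left(C,O \right)} = C O$
$c = 1$ ($c = -5 + 6 = 1$)
$q{\left(x \right)} = -1 + x^{2} + 5 x$ ($q{\left(x \right)} = \left(x^{2} + 5 x\right) - 1 = -1 + x^{2} + 5 x$)
$\left(c + q{\left(Z{\left(6,-2 \right)} \right)}\right) \left(-37\right) = \left(1 + \left(-1 + \left(6 \left(-2\right)\right)^{2} + 5 \cdot 6 \left(-2\right)\right)\right) \left(-37\right) = \left(1 + \left(-1 + \left(-12\right)^{2} + 5 \left(-12\right)\right)\right) \left(-37\right) = \left(1 - -83\right) \left(-37\right) = \left(1 + 83\right) \left(-37\right) = 84 \left(-37\right) = -3108$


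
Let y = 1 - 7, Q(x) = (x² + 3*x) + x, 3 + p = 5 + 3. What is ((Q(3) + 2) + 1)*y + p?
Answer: -139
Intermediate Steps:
p = 5 (p = -3 + (5 + 3) = -3 + 8 = 5)
Q(x) = x² + 4*x
y = -6
((Q(3) + 2) + 1)*y + p = ((3*(4 + 3) + 2) + 1)*(-6) + 5 = ((3*7 + 2) + 1)*(-6) + 5 = ((21 + 2) + 1)*(-6) + 5 = (23 + 1)*(-6) + 5 = 24*(-6) + 5 = -144 + 5 = -139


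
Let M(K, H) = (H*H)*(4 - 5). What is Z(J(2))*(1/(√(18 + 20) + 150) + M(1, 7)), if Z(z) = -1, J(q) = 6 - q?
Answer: 550244/11231 + √38/22462 ≈ 48.994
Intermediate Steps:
M(K, H) = -H² (M(K, H) = H²*(-1) = -H²)
Z(J(2))*(1/(√(18 + 20) + 150) + M(1, 7)) = -(1/(√(18 + 20) + 150) - 1*7²) = -(1/(√38 + 150) - 1*49) = -(1/(150 + √38) - 49) = -(-49 + 1/(150 + √38)) = 49 - 1/(150 + √38)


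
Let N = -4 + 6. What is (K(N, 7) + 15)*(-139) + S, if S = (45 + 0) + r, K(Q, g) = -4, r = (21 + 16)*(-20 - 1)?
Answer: -2261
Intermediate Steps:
N = 2
r = -777 (r = 37*(-21) = -777)
S = -732 (S = (45 + 0) - 777 = 45 - 777 = -732)
(K(N, 7) + 15)*(-139) + S = (-4 + 15)*(-139) - 732 = 11*(-139) - 732 = -1529 - 732 = -2261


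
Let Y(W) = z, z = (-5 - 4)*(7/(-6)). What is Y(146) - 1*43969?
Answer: -87917/2 ≈ -43959.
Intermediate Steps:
z = 21/2 (z = -63*(-1)/6 = -9*(-7/6) = 21/2 ≈ 10.500)
Y(W) = 21/2
Y(146) - 1*43969 = 21/2 - 1*43969 = 21/2 - 43969 = -87917/2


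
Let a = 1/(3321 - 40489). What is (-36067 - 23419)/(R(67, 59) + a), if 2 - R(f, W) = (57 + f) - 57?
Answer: 2210975648/2415921 ≈ 915.17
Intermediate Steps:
a = -1/37168 (a = 1/(-37168) = -1/37168 ≈ -2.6905e-5)
R(f, W) = 2 - f (R(f, W) = 2 - ((57 + f) - 57) = 2 - f)
(-36067 - 23419)/(R(67, 59) + a) = (-36067 - 23419)/((2 - 1*67) - 1/37168) = -59486/((2 - 67) - 1/37168) = -59486/(-65 - 1/37168) = -59486/(-2415921/37168) = -59486*(-37168/2415921) = 2210975648/2415921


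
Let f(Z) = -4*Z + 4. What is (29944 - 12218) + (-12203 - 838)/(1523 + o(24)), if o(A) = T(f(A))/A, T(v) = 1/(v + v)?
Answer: 119159811586/6725567 ≈ 17717.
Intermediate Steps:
f(Z) = 4 - 4*Z
T(v) = 1/(2*v)
o(A) = 1/(2*A*(4 - 4*A)) (o(A) = (1/(2*(4 - 4*A)))/A = 1/(2*A*(4 - 4*A)))
(29944 - 12218) + (-12203 - 838)/(1523 + o(24)) = (29944 - 12218) + (-12203 - 838)/(1523 - ⅛/(24*(-1 + 24))) = 17726 - 13041/(1523 - ⅛*1/24/23) = 17726 - 13041/(1523 - ⅛*1/24*1/23) = 17726 - 13041/(1523 - 1/4416) = 17726 - 13041/6725567/4416 = 17726 - 13041*4416/6725567 = 17726 - 57589056/6725567 = 119159811586/6725567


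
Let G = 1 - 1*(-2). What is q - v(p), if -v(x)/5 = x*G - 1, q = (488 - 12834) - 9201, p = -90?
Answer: -22902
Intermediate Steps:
G = 3 (G = 1 + 2 = 3)
q = -21547 (q = -12346 - 9201 = -21547)
v(x) = 5 - 15*x (v(x) = -5*(x*3 - 1) = -5*(3*x - 1) = -5*(-1 + 3*x) = 5 - 15*x)
q - v(p) = -21547 - (5 - 15*(-90)) = -21547 - (5 + 1350) = -21547 - 1*1355 = -21547 - 1355 = -22902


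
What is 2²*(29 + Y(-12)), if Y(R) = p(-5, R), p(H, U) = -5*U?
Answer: 356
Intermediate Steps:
Y(R) = -5*R
2²*(29 + Y(-12)) = 2²*(29 - 5*(-12)) = 4*(29 + 60) = 4*89 = 356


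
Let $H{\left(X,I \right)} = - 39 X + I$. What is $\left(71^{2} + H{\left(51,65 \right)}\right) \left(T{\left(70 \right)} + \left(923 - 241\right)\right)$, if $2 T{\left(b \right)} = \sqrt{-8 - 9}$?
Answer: $2125794 + \frac{3117 i \sqrt{17}}{2} \approx 2.1258 \cdot 10^{6} + 6425.9 i$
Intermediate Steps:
$T{\left(b \right)} = \frac{i \sqrt{17}}{2}$ ($T{\left(b \right)} = \frac{\sqrt{-8 - 9}}{2} = \frac{\sqrt{-17}}{2} = \frac{i \sqrt{17}}{2}$)
$H{\left(X,I \right)} = I - 39 X$
$\left(71^{2} + H{\left(51,65 \right)}\right) \left(T{\left(70 \right)} + \left(923 - 241\right)\right) = \left(71^{2} + \left(65 - 1989\right)\right) \left(\frac{i \sqrt{17}}{2} + \left(923 - 241\right)\right) = \left(5041 + \left(65 - 1989\right)\right) \left(\frac{i \sqrt{17}}{2} + 682\right) = \left(5041 - 1924\right) \left(682 + \frac{i \sqrt{17}}{2}\right) = 3117 \left(682 + \frac{i \sqrt{17}}{2}\right) = 2125794 + \frac{3117 i \sqrt{17}}{2}$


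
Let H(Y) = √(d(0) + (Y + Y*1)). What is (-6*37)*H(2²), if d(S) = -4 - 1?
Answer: -222*√3 ≈ -384.52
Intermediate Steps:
d(S) = -5
H(Y) = √(-5 + 2*Y) (H(Y) = √(-5 + (Y + Y*1)) = √(-5 + (Y + Y)) = √(-5 + 2*Y))
(-6*37)*H(2²) = (-6*37)*√(-5 + 2*2²) = -222*√(-5 + 2*4) = -222*√(-5 + 8) = -222*√3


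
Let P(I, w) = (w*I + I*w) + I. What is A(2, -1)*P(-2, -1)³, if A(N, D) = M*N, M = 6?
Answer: 96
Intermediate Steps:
P(I, w) = I + 2*I*w (P(I, w) = (I*w + I*w) + I = 2*I*w + I = I + 2*I*w)
A(N, D) = 6*N
A(2, -1)*P(-2, -1)³ = (6*2)*(-2*(1 + 2*(-1)))³ = 12*(-2*(1 - 2))³ = 12*(-2*(-1))³ = 12*2³ = 12*8 = 96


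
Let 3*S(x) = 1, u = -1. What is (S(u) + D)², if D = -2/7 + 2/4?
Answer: 529/1764 ≈ 0.29989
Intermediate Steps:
S(x) = ⅓ (S(x) = (⅓)*1 = ⅓)
D = 3/14 (D = -2*⅐ + 2*(¼) = -2/7 + ½ = 3/14 ≈ 0.21429)
(S(u) + D)² = (⅓ + 3/14)² = (23/42)² = 529/1764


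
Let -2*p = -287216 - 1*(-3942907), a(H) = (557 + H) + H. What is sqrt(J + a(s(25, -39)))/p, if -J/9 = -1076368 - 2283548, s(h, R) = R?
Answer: -2*sqrt(30239723)/3655691 ≈ -0.0030085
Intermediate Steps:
a(H) = 557 + 2*H
p = -3655691/2 (p = -(-287216 - 1*(-3942907))/2 = -(-287216 + 3942907)/2 = -1/2*3655691 = -3655691/2 ≈ -1.8278e+6)
J = 30239244 (J = -9*(-1076368 - 2283548) = -9*(-3359916) = 30239244)
sqrt(J + a(s(25, -39)))/p = sqrt(30239244 + (557 + 2*(-39)))/(-3655691/2) = sqrt(30239244 + (557 - 78))*(-2/3655691) = sqrt(30239244 + 479)*(-2/3655691) = sqrt(30239723)*(-2/3655691) = -2*sqrt(30239723)/3655691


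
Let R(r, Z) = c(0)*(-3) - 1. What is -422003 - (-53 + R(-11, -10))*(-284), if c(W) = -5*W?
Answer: -437339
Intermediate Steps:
R(r, Z) = -1 (R(r, Z) = -5*0*(-3) - 1 = 0*(-3) - 1 = 0 - 1 = -1)
-422003 - (-53 + R(-11, -10))*(-284) = -422003 - (-53 - 1)*(-284) = -422003 - (-54)*(-284) = -422003 - 1*15336 = -422003 - 15336 = -437339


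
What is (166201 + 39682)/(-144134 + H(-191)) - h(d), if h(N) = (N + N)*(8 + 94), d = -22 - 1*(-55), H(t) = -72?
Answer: -971000675/144206 ≈ -6733.4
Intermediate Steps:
d = 33 (d = -22 + 55 = 33)
h(N) = 204*N (h(N) = (2*N)*102 = 204*N)
(166201 + 39682)/(-144134 + H(-191)) - h(d) = (166201 + 39682)/(-144134 - 72) - 204*33 = 205883/(-144206) - 1*6732 = 205883*(-1/144206) - 6732 = -205883/144206 - 6732 = -971000675/144206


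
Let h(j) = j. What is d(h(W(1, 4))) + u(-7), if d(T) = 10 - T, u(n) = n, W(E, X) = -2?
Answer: 5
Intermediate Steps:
d(h(W(1, 4))) + u(-7) = (10 - 1*(-2)) - 7 = (10 + 2) - 7 = 12 - 7 = 5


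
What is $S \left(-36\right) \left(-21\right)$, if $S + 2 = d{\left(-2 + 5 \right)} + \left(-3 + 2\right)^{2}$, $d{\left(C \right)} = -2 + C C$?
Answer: $4536$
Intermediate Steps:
$d{\left(C \right)} = -2 + C^{2}$
$S = 6$ ($S = -2 - \left(2 - \left(-3 + 2\right)^{2} - \left(-2 + 5\right)^{2}\right) = -2 - \left(2 - 1 - 9\right) = -2 + \left(\left(-2 + 9\right) + 1\right) = -2 + \left(7 + 1\right) = -2 + 8 = 6$)
$S \left(-36\right) \left(-21\right) = 6 \left(-36\right) \left(-21\right) = \left(-216\right) \left(-21\right) = 4536$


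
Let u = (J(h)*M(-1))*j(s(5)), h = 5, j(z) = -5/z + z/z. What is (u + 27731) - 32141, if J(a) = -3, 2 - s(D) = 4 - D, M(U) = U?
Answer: -4412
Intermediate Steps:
s(D) = -2 + D (s(D) = 2 - (4 - D) = 2 + (-4 + D) = -2 + D)
j(z) = 1 - 5/z (j(z) = -5/z + 1 = 1 - 5/z)
u = -2 (u = (-3*(-1))*((-5 + (-2 + 5))/(-2 + 5)) = 3*((-5 + 3)/3) = 3*((⅓)*(-2)) = 3*(-⅔) = -2)
(u + 27731) - 32141 = (-2 + 27731) - 32141 = 27729 - 32141 = -4412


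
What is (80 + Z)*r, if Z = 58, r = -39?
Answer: -5382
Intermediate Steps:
(80 + Z)*r = (80 + 58)*(-39) = 138*(-39) = -5382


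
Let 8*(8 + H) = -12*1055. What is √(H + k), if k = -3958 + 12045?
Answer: √25986/2 ≈ 80.601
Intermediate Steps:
H = -3181/2 (H = -8 + (-12*1055)/8 = -8 + (⅛)*(-12660) = -8 - 3165/2 = -3181/2 ≈ -1590.5)
k = 8087
√(H + k) = √(-3181/2 + 8087) = √(12993/2) = √25986/2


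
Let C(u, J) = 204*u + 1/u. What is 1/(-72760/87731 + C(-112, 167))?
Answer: -200528/4581831843 ≈ -4.3766e-5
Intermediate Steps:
C(u, J) = 1/u + 204*u
1/(-72760/87731 + C(-112, 167)) = 1/(-72760/87731 + (1/(-112) + 204*(-112))) = 1/(-72760*1/87731 + (-1/112 - 22848)) = 1/(-72760/87731 - 2558977/112) = 1/(-4581831843/200528) = -200528/4581831843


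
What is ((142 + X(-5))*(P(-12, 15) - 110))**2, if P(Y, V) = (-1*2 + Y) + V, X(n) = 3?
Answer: 249798025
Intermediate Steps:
P(Y, V) = -2 + V + Y (P(Y, V) = (-2 + Y) + V = -2 + V + Y)
((142 + X(-5))*(P(-12, 15) - 110))**2 = ((142 + 3)*((-2 + 15 - 12) - 110))**2 = (145*(1 - 110))**2 = (145*(-109))**2 = (-15805)**2 = 249798025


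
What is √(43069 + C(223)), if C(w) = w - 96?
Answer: 2*√10799 ≈ 207.84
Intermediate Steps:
C(w) = -96 + w
√(43069 + C(223)) = √(43069 + (-96 + 223)) = √(43069 + 127) = √43196 = 2*√10799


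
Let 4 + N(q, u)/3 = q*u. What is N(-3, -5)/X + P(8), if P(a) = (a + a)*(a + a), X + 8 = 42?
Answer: 8737/34 ≈ 256.97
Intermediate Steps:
N(q, u) = -12 + 3*q*u (N(q, u) = -12 + 3*(q*u) = -12 + 3*q*u)
X = 34 (X = -8 + 42 = 34)
P(a) = 4*a² (P(a) = (2*a)*(2*a) = 4*a²)
N(-3, -5)/X + P(8) = (-12 + 3*(-3)*(-5))/34 + 4*8² = (-12 + 45)/34 + 4*64 = (1/34)*33 + 256 = 33/34 + 256 = 8737/34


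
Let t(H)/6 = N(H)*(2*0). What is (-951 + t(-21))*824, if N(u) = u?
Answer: -783624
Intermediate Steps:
t(H) = 0 (t(H) = 6*(H*(2*0)) = 6*(H*0) = 6*0 = 0)
(-951 + t(-21))*824 = (-951 + 0)*824 = -951*824 = -783624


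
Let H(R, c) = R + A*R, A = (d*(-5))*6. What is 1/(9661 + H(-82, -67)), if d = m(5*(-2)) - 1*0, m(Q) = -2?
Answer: 1/4659 ≈ 0.00021464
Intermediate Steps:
d = -2 (d = -2 - 1*0 = -2 + 0 = -2)
A = 60 (A = -2*(-5)*6 = 10*6 = 60)
H(R, c) = 61*R (H(R, c) = R + 60*R = 61*R)
1/(9661 + H(-82, -67)) = 1/(9661 + 61*(-82)) = 1/(9661 - 5002) = 1/4659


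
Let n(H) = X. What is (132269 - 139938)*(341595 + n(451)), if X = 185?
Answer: -2621110820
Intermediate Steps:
n(H) = 185
(132269 - 139938)*(341595 + n(451)) = (132269 - 139938)*(341595 + 185) = -7669*341780 = -2621110820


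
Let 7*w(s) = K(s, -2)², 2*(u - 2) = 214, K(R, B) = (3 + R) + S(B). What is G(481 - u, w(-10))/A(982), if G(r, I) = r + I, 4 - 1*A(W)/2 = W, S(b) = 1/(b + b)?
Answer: -42505/219072 ≈ -0.19402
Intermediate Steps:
S(b) = 1/(2*b)
K(R, B) = 3 + R + 1/(2*B) (K(R, B) = (3 + R) + 1/(2*B) = 3 + R + 1/(2*B))
A(W) = 8 - 2*W
u = 109 (u = 2 + (½)*214 = 2 + 107 = 109)
w(s) = (11/4 + s)²/7 (w(s) = (3 + s + (½)/(-2))²/7 = (3 + s + (½)*(-½))²/7 = (3 + s - ¼)²/7 = (11/4 + s)²/7)
G(r, I) = I + r
G(481 - u, w(-10))/A(982) = ((11 + 4*(-10))²/112 + (481 - 1*109))/(8 - 2*982) = ((11 - 40)²/112 + (481 - 109))/(8 - 1964) = ((1/112)*(-29)² + 372)/(-1956) = ((1/112)*841 + 372)*(-1/1956) = (841/112 + 372)*(-1/1956) = (42505/112)*(-1/1956) = -42505/219072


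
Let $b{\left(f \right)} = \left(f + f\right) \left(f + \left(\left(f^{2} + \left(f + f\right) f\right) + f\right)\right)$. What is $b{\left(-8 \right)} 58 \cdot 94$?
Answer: $-15352832$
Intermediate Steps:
$b{\left(f \right)} = 2 f \left(2 f + 3 f^{2}\right)$ ($b{\left(f \right)} = 2 f \left(f + \left(\left(f^{2} + 2 f f\right) + f\right)\right) = 2 f \left(f + \left(\left(f^{2} + 2 f^{2}\right) + f\right)\right) = 2 f \left(f + \left(3 f^{2} + f\right)\right) = 2 f \left(f + \left(f + 3 f^{2}\right)\right) = 2 f \left(2 f + 3 f^{2}\right)$)
$b{\left(-8 \right)} 58 \cdot 94 = \left(-8\right)^{2} \left(4 + 6 \left(-8\right)\right) 58 \cdot 94 = 64 \left(4 - 48\right) 58 \cdot 94 = 64 \left(-44\right) 58 \cdot 94 = \left(-2816\right) 58 \cdot 94 = \left(-163328\right) 94 = -15352832$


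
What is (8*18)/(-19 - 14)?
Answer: -48/11 ≈ -4.3636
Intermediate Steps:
(8*18)/(-19 - 14) = 144/(-33) = 144*(-1/33) = -48/11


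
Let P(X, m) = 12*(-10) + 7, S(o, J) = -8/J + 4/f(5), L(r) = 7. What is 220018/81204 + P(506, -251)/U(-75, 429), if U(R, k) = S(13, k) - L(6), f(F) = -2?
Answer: 2393887975/157089138 ≈ 15.239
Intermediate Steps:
S(o, J) = -2 - 8/J (S(o, J) = -8/J + 4/(-2) = -8/J + 4*(-1/2) = -8/J - 2 = -2 - 8/J)
U(R, k) = -9 - 8/k (U(R, k) = (-2 - 8/k) - 1*7 = (-2 - 8/k) - 7 = -9 - 8/k)
P(X, m) = -113 (P(X, m) = -120 + 7 = -113)
220018/81204 + P(506, -251)/U(-75, 429) = 220018/81204 - 113/(-9 - 8/429) = 220018*(1/81204) - 113/(-9 - 8*1/429) = 110009/40602 - 113/(-9 - 8/429) = 110009/40602 - 113/(-3869/429) = 110009/40602 - 113*(-429/3869) = 110009/40602 + 48477/3869 = 2393887975/157089138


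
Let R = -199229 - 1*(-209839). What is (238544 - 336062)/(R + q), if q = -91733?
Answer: 32506/27041 ≈ 1.2021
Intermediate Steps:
R = 10610 (R = -199229 + 209839 = 10610)
(238544 - 336062)/(R + q) = (238544 - 336062)/(10610 - 91733) = -97518/(-81123) = -97518*(-1/81123) = 32506/27041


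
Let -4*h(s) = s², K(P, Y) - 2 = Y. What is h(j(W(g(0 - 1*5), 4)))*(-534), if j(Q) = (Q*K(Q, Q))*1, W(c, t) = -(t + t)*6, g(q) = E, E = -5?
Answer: 650847744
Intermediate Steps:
K(P, Y) = 2 + Y
g(q) = -5
W(c, t) = -12*t (W(c, t) = -2*t*6 = -12*t)
j(Q) = Q*(2 + Q) (j(Q) = (Q*(2 + Q))*1 = Q*(2 + Q))
h(s) = -s²/4
h(j(W(g(0 - 1*5), 4)))*(-534) = -2304*(2 - 12*4)²/4*(-534) = -2304*(2 - 48)²/4*(-534) = -(-48*(-46))²/4*(-534) = -¼*2208²*(-534) = -¼*4875264*(-534) = -1218816*(-534) = 650847744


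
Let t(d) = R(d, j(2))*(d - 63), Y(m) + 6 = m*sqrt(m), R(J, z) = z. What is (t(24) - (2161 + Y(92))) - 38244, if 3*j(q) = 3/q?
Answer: -80837/2 - 184*sqrt(23) ≈ -41301.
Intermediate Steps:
j(q) = 1/q (j(q) = (3/q)/3 = 1/q)
Y(m) = -6 + m**(3/2) (Y(m) = -6 + m*sqrt(m) = -6 + m**(3/2))
t(d) = -63/2 + d/2 (t(d) = (d - 63)/2 = (-63 + d)/2 = -63/2 + d/2)
(t(24) - (2161 + Y(92))) - 38244 = ((-63/2 + (1/2)*24) - (2161 + (-6 + 92**(3/2)))) - 38244 = ((-63/2 + 12) - (2161 + (-6 + 184*sqrt(23)))) - 38244 = (-39/2 - (2155 + 184*sqrt(23))) - 38244 = (-39/2 + (-2155 - 184*sqrt(23))) - 38244 = (-4349/2 - 184*sqrt(23)) - 38244 = -80837/2 - 184*sqrt(23)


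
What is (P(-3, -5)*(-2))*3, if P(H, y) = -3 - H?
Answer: 0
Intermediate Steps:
(P(-3, -5)*(-2))*3 = ((-3 - 1*(-3))*(-2))*3 = ((-3 + 3)*(-2))*3 = (0*(-2))*3 = 0*3 = 0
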